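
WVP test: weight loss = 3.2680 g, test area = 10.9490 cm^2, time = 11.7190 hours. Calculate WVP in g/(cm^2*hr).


Formula: WVP = loss / (area * time)
Substituting: WVP = 3.2680 / (10.9490 * 11.7190)
Result: 0.0254693 g/(cm^2*hr)


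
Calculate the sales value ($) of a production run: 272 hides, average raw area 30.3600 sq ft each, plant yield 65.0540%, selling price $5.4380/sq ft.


Raw_total = N * avg_area = 272 * 30.3600 = 8257.9200 sq ft
Finished = Raw_total * yield / 100 = 8257.9200 * 65.0540 / 100 = 5372.1073 sq ft
Value = Finished * price = 5372.1073 * 5.4380 = 29213.5194 $


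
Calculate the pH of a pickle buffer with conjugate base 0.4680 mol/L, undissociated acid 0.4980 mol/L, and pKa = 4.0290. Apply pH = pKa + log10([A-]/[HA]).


ratio = [A-] / [HA] = 0.4680 / 0.4980 = 0.9398
log10(ratio) = -0.0269835
pH = pKa + log10(ratio) = 4.0290 - 0.0269835 = 4.0020


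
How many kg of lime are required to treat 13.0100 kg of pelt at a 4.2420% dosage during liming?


Formula: Lime = substrate * pct / 100
Substituting: Lime = 13.0100 * 4.2420 / 100
Result: 0.5519 kg


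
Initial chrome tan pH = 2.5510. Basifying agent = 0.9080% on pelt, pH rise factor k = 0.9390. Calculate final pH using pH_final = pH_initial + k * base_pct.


Formula: pH_final = pH_initial + k * base_pct
Substituting: pH_final = 2.5510 + 0.9390 * 0.9080
Result: 3.4036


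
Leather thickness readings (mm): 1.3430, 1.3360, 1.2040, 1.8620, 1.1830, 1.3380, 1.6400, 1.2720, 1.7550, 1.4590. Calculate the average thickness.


Formula: Average = sum / n
Substituting: Average = 14.3920 / 10
Result: 1.4392 mm


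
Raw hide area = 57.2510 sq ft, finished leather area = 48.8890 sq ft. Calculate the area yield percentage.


Formula: Yield = finished / raw * 100
Substituting: Yield = 48.8890 / 57.2510 * 100
Result: 85.3941 %


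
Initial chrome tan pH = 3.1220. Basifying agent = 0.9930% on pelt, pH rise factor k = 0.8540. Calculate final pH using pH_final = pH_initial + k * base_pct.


Formula: pH_final = pH_initial + k * base_pct
Substituting: pH_final = 3.1220 + 0.8540 * 0.9930
Result: 3.9700


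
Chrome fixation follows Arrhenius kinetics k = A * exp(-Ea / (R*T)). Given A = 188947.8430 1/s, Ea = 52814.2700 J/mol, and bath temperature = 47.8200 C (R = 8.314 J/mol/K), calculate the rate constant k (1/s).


T_K = T_C + 273.15 = 47.8200 + 273.15 = 320.9700 K
exponent = -Ea / (R * T_K) = -52814.2700 / (8.314 * 320.9700) = -19.7914
k = A * exp(exponent) = 188947.8430 * exp(-19.7914) = 4.7978e-04 1/s


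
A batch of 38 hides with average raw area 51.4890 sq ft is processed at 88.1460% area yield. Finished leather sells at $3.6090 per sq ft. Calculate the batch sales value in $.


Raw_total = N * avg_area = 38 * 51.4890 = 1956.5820 sq ft
Finished = Raw_total * yield / 100 = 1956.5820 * 88.1460 / 100 = 1724.6488 sq ft
Value = Finished * price = 1724.6488 * 3.6090 = 6224.2574 $


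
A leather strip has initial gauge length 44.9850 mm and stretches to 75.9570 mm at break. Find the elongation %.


Formula: Elongation = (Lf - L0) / L0 * 100
Substituting: Elongation = (75.9570 - 44.9850) / 44.9850 * 100
Result: 68.8496 %


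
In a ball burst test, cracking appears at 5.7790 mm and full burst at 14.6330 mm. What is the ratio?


Formula: Ratio = crack / burst
Substituting: Ratio = 5.7790 / 14.6330
Result: 0.3949


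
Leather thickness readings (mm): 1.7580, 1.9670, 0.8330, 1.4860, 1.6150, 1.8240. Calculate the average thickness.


Formula: Average = sum / n
Substituting: Average = 9.4830 / 6
Result: 1.5805 mm


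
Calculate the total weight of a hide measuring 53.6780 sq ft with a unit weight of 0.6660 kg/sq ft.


Formula: Weight = area * weight_per_sqft
Substituting: Weight = 53.6780 * 0.6660
Result: 35.7495 kg


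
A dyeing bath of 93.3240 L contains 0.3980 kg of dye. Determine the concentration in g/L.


Formula: Conc = dye_mass(kg) / volume(L) * 1000
Substituting: Conc = 0.3980 / 93.3240 * 1000
Result: 4.2647 g/L


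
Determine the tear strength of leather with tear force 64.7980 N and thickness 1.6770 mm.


Formula: Tear strength = force / thickness
Substituting: Tear strength = 64.7980 / 1.6770
Result: 38.6392 N/mm


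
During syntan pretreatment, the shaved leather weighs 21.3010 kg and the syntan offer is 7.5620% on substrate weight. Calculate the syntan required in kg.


Formula: Syntan = substrate * pct / 100
Substituting: Syntan = 21.3010 * 7.5620 / 100
Result: 1.6108 kg


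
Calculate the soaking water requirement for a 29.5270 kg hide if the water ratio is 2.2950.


Formula: Water = hide_weight * ratio
Substituting: Water = 29.5270 * 2.2950
Result: 67.7645 kg


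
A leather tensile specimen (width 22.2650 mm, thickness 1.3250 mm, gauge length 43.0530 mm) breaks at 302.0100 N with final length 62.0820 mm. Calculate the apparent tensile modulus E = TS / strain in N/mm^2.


TS = F / (w * t) = 302.0100 / (22.2650 * 1.3250) = 10.2372 N/mm^2
strain = (Lf - L0) / L0 = (62.0820 - 43.0530) / 43.0530 = 0.4420
E = TS / strain = 10.2372 / 0.4420 = 23.1617 N/mm^2


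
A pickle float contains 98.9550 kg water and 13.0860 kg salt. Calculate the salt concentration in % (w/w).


Formula: Conc = salt / (water + salt) * 100
Substituting: Conc = 13.0860 / (98.9550 + 13.0860) * 100
Result: 11.6797 %


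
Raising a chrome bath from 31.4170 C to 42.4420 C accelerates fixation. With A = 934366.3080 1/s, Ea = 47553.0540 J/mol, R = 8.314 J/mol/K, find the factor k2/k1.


T1 = 31.4170 + 273.15 = 304.5670 K; T2 = 42.4420 + 273.15 = 315.5920 K
k1 = A * exp(-Ea/(R*T1)) = 934366.3080 * exp(-47553.0540/(8.314*304.5670)) = 0.00652612 1/s
k2 = A * exp(-Ea/(R*T2)) = 934366.3080 * exp(-47553.0540/(8.314*315.5920)) = 0.0125769 1/s
k2/k1 = 0.0125769 / 0.00652612 = 1.9272


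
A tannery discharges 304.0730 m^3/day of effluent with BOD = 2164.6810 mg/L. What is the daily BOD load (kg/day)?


Formula: BOD_load = volume * conc / 1000
Substituting: BOD_load = 304.0730 * 2164.6810 / 1000
Result: 658.2210 kg/day


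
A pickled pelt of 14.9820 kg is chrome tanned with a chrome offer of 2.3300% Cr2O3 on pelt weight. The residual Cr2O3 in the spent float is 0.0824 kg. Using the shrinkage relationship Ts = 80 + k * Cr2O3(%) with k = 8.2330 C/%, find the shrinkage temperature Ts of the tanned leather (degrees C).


Offered = pelt * offer_pct / 100 = 14.9820 * 2.3300 / 100 = 0.3491 kg
Uptake = offered - residual = 0.3491 - 0.0824 = 0.2667 kg
Cr2O3% on pelt = uptake / pelt * 100 = 0.2667 / 14.9820 * 100 = 1.7800 %
Ts = 80 + k * Cr2O3% = 80 + 8.2330 * 1.7800 = 94.6548 C


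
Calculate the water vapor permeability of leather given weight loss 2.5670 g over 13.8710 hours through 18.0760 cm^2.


Formula: WVP = loss / (area * time)
Substituting: WVP = 2.5670 / (18.0760 * 13.8710)
Result: 0.010238 g/(cm^2*hr)


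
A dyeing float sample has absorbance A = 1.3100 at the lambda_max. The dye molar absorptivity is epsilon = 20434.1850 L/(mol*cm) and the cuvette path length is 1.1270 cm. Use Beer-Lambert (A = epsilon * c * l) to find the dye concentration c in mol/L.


Formula: c = A / (epsilon * l)
Substituting: c = 1.3100 / (20434.1850 * 1.1270)
Result: 5.6884e-05 mol/L


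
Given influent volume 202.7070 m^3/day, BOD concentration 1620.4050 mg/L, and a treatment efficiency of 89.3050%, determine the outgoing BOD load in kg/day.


Load_in = volume * conc / 1000 = 202.7070 * 1620.4050 / 1000 = 328.4674 kg/day
Removed = Load_in * eff / 100 = 328.4674 * 89.3050 / 100 = 293.3378 kg/day
Load_out = Load_in - Removed = 328.4674 - 293.3378 = 35.1296 kg/day


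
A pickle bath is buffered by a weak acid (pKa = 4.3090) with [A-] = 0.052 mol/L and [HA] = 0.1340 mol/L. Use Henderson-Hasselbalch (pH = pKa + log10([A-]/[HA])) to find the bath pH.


ratio = [A-] / [HA] = 0.052 / 0.1340 = 0.3881
log10(ratio) = -0.4111
pH = pKa + log10(ratio) = 4.3090 - 0.4111 = 3.8979


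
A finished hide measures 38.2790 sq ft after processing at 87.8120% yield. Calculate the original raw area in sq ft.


Formula: raw = finished * 100 / yield
Substituting: raw = 38.2790 * 100 / 87.8120
Result: 43.5920 sq ft


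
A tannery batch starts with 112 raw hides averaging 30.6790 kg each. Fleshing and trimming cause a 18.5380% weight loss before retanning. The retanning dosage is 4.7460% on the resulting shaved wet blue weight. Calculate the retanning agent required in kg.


Total_raw = N * avg_wt = 112 * 30.6790 = 3436.0480 kg
Substrate = Total_raw * (1 - loss/100) = 3436.0480 * (1 - 18.5380/100) = 2799.0734 kg
Retan = Substrate * pct / 100 = 2799.0734 * 4.7460 / 100 = 132.8440 kg


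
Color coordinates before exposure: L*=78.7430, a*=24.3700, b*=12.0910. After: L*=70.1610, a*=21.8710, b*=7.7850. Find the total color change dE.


dL = -8.5820, da = -2.4990, db = -4.3060
dE = sqrt((-8.5820)^2 + (-2.4990)^2 + (-4.3060)^2) = 9.9216


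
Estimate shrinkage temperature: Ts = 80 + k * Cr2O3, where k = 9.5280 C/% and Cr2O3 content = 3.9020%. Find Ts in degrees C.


Formula: Ts = 80 + k * Cr2O3
Substituting: Ts = 80 + 9.5280 * 3.9020
Result: 117.1783 C


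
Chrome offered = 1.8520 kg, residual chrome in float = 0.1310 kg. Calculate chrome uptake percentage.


Formula: Uptake = (offered - residual) / offered * 100
Substituting: Uptake = (1.8520 - 0.1310) / 1.8520 * 100
Result: 92.9266 %


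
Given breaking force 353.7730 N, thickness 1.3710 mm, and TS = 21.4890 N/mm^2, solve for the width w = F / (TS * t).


Formula: w = F / (TS * t)
Substituting: w = 353.7730 / (21.4890 * 1.3710)
Result: 12.0080 mm


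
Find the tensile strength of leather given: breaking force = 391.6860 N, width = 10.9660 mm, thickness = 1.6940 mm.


Formula: TS = force / (width * thickness)
Substituting: TS = 391.6860 / (10.9660 * 1.6940)
Result: 21.0851 N/mm^2


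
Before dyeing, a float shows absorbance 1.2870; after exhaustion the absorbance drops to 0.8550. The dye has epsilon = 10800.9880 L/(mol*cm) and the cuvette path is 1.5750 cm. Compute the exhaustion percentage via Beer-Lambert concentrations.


c_initial = A_i / (epsilon * l) = 1.2870 / (10800.9880 * 1.5750) = 7.5654e-05 mol/L
c_final = A_f / (epsilon * l) = 0.8550 / (10800.9880 * 1.5750) = 5.0260e-05 mol/L
Exhaustion = (c_initial - c_final) / c_initial * 100 = (7.5654e-05 - 5.0260e-05) / 7.5654e-05 * 100 = 33.5664 %


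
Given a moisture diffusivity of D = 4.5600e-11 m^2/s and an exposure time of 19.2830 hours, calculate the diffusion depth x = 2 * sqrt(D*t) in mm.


t = 19.2830 hr * 3600 = 69418.8000 s
D * t = 4.5600e-11 * 69418.8000 = 3.1655e-06
x = 2 * sqrt(D*t) = 2 * sqrt(3.1655e-06) = 0.00355837 m = 3.5584 mm


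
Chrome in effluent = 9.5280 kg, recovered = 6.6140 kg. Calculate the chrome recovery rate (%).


Formula: Recovery = recovered / input * 100
Substituting: Recovery = 6.6140 / 9.5280 * 100
Result: 69.4165 %


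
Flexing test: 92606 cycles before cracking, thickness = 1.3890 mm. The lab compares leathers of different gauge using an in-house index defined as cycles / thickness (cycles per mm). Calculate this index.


Formula: Index = cycles / thickness
Substituting: Index = 92606 / 1.3890
Result: 66670.9863 cycles/mm


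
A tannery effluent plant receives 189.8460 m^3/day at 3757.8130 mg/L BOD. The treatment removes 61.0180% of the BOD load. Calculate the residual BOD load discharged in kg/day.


Load_in = volume * conc / 1000 = 189.8460 * 3757.8130 / 1000 = 713.4058 kg/day
Removed = Load_in * eff / 100 = 713.4058 * 61.0180 / 100 = 435.3059 kg/day
Load_out = Load_in - Removed = 713.4058 - 435.3059 = 278.0998 kg/day


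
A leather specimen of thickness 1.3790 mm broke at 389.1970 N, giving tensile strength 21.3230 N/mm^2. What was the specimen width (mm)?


Formula: w = F / (TS * t)
Substituting: w = 389.1970 / (21.3230 * 1.3790)
Result: 13.2360 mm


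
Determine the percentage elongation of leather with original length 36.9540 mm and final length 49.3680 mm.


Formula: Elongation = (Lf - L0) / L0 * 100
Substituting: Elongation = (49.3680 - 36.9540) / 36.9540 * 100
Result: 33.5931 %


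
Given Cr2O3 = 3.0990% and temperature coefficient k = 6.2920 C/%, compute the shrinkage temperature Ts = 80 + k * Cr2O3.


Formula: Ts = 80 + k * Cr2O3
Substituting: Ts = 80 + 6.2920 * 3.0990
Result: 99.4989 C


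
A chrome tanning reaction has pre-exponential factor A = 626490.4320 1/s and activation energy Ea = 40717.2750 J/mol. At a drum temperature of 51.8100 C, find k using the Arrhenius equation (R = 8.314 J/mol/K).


T_K = T_C + 273.15 = 51.8100 + 273.15 = 324.9600 K
exponent = -Ea / (R * T_K) = -40717.2750 / (8.314 * 324.9600) = -15.0709
k = A * exp(exponent) = 626490.4320 * exp(-15.0709) = 0.1785 1/s


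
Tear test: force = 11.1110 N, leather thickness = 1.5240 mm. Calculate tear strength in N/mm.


Formula: Tear strength = force / thickness
Substituting: Tear strength = 11.1110 / 1.5240
Result: 7.2907 N/mm


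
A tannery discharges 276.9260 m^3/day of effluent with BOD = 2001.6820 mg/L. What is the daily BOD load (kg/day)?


Formula: BOD_load = volume * conc / 1000
Substituting: BOD_load = 276.9260 * 2001.6820 / 1000
Result: 554.3178 kg/day


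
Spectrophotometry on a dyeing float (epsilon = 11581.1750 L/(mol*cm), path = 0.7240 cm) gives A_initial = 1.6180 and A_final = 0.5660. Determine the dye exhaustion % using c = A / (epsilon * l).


c_initial = A_i / (epsilon * l) = 1.6180 / (11581.1750 * 0.7240) = 1.9297e-04 mol/L
c_final = A_f / (epsilon * l) = 0.5660 / (11581.1750 * 0.7240) = 6.7503e-05 mol/L
Exhaustion = (c_initial - c_final) / c_initial * 100 = (1.9297e-04 - 6.7503e-05) / 1.9297e-04 * 100 = 65.0185 %


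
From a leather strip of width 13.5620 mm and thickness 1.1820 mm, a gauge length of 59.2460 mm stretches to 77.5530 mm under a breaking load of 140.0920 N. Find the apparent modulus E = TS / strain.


TS = F / (w * t) = 140.0920 / (13.5620 * 1.1820) = 8.7392 N/mm^2
strain = (Lf - L0) / L0 = (77.5530 - 59.2460) / 59.2460 = 0.3090
E = TS / strain = 8.7392 / 0.3090 = 28.2823 N/mm^2


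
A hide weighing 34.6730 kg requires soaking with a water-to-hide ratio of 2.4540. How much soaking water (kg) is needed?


Formula: Water = hide_weight * ratio
Substituting: Water = 34.6730 * 2.4540
Result: 85.0875 kg


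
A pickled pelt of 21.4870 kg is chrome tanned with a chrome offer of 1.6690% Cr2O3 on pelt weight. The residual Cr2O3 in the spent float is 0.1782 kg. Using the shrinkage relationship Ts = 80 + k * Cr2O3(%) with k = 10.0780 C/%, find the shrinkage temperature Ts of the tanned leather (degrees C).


Offered = pelt * offer_pct / 100 = 21.4870 * 1.6690 / 100 = 0.3586 kg
Uptake = offered - residual = 0.3586 - 0.1782 = 0.1804 kg
Cr2O3% on pelt = uptake / pelt * 100 = 0.1804 / 21.4870 * 100 = 0.8397 %
Ts = 80 + k * Cr2O3% = 80 + 10.0780 * 0.8397 = 88.4621 C


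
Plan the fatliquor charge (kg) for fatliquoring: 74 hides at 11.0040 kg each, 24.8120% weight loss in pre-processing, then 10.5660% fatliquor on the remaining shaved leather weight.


Total_raw = N * avg_wt = 74 * 11.0040 = 814.2960 kg
Substrate = Total_raw * (1 - loss/100) = 814.2960 * (1 - 24.8120/100) = 612.2529 kg
Fat = Substrate * pct / 100 = 612.2529 * 10.5660 / 100 = 64.6906 kg


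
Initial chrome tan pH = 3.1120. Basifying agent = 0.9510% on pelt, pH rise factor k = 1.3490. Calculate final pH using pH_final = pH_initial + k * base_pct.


Formula: pH_final = pH_initial + k * base_pct
Substituting: pH_final = 3.1120 + 1.3490 * 0.9510
Result: 4.3949


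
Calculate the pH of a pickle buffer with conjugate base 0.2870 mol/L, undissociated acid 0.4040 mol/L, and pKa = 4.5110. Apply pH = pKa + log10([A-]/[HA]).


ratio = [A-] / [HA] = 0.2870 / 0.4040 = 0.7104
log10(ratio) = -0.1485
pH = pKa + log10(ratio) = 4.5110 - 0.1485 = 4.3625


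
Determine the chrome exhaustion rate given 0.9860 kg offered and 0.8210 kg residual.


Formula: Uptake = (offered - residual) / offered * 100
Substituting: Uptake = (0.9860 - 0.8210) / 0.9860 * 100
Result: 16.7343 %


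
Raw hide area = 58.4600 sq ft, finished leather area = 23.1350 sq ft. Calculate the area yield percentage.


Formula: Yield = finished / raw * 100
Substituting: Yield = 23.1350 / 58.4600 * 100
Result: 39.5741 %


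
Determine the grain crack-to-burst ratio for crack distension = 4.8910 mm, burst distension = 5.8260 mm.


Formula: Ratio = crack / burst
Substituting: Ratio = 4.8910 / 5.8260
Result: 0.8395


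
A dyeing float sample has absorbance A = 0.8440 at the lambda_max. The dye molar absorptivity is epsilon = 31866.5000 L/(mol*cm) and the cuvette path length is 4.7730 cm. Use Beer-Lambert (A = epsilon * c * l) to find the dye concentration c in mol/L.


Formula: c = A / (epsilon * l)
Substituting: c = 0.8440 / (31866.5000 * 4.7730)
Result: 5.5490e-06 mol/L


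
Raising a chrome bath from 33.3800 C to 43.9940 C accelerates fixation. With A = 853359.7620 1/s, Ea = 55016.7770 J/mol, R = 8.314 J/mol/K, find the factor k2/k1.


T1 = 33.3800 + 273.15 = 306.5300 K; T2 = 43.9940 + 273.15 = 317.1440 K
k1 = A * exp(-Ea/(R*T1)) = 853359.7620 * exp(-55016.7770/(8.314*306.5300)) = 3.5941e-04 1/s
k2 = A * exp(-Ea/(R*T2)) = 853359.7620 * exp(-55016.7770/(8.314*317.1440)) = 7.4023e-04 1/s
k2/k1 = 7.4023e-04 / 3.5941e-04 = 2.0596


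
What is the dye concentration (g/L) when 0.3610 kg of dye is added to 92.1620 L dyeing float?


Formula: Conc = dye_mass(kg) / volume(L) * 1000
Substituting: Conc = 0.3610 / 92.1620 * 1000
Result: 3.9170 g/L


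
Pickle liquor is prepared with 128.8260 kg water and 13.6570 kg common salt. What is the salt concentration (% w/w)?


Formula: Conc = salt / (water + salt) * 100
Substituting: Conc = 13.6570 / (128.8260 + 13.6570) * 100
Result: 9.5850 %


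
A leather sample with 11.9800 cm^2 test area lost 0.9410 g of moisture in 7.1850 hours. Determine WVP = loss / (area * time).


Formula: WVP = loss / (area * time)
Substituting: WVP = 0.9410 / (11.9800 * 7.1850)
Result: 0.0109322 g/(cm^2*hr)


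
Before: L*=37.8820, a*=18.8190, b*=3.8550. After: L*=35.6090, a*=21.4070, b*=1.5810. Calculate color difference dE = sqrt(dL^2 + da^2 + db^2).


dL = -2.2730, da = 2.5880, db = -2.2740
dE = sqrt((-2.2730)^2 + 2.5880^2 + (-2.2740)^2) = 4.1274


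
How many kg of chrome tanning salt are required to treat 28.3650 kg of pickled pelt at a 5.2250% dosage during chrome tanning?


Formula: Chrome = substrate * pct / 100
Substituting: Chrome = 28.3650 * 5.2250 / 100
Result: 1.4821 kg


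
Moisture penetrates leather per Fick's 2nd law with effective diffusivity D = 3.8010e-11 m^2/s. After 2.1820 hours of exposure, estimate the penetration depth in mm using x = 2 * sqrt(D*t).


t = 2.1820 hr * 3600 = 7855.2000 s
D * t = 3.8010e-11 * 7855.2000 = 2.9858e-07
x = 2 * sqrt(D*t) = 2 * sqrt(2.9858e-07) = 0.00109284 m = 1.0928 mm


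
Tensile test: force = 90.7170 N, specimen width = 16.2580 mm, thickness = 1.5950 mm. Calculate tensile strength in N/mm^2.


Formula: TS = force / (width * thickness)
Substituting: TS = 90.7170 / (16.2580 * 1.5950)
Result: 3.4983 N/mm^2


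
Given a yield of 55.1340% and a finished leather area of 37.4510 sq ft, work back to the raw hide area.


Formula: raw = finished * 100 / yield
Substituting: raw = 37.4510 * 100 / 55.1340
Result: 67.9272 sq ft


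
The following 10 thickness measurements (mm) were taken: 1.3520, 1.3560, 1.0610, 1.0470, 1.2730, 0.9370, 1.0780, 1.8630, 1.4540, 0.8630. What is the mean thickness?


Formula: Average = sum / n
Substituting: Average = 12.2840 / 10
Result: 1.2284 mm


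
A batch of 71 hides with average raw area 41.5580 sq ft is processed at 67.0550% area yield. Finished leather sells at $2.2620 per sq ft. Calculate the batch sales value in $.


Raw_total = N * avg_area = 71 * 41.5580 = 2950.6180 sq ft
Finished = Raw_total * yield / 100 = 2950.6180 * 67.0550 / 100 = 1978.5369 sq ft
Value = Finished * price = 1978.5369 * 2.2620 = 4475.4505 $


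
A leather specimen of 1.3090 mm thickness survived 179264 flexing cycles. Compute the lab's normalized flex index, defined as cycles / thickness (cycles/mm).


Formula: Index = cycles / thickness
Substituting: Index = 179264 / 1.3090
Result: 136947.2880 cycles/mm


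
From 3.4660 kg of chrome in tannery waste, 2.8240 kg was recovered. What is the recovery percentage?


Formula: Recovery = recovered / input * 100
Substituting: Recovery = 2.8240 / 3.4660 * 100
Result: 81.4772 %


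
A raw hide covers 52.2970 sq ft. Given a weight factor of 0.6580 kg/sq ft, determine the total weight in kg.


Formula: Weight = area * weight_per_sqft
Substituting: Weight = 52.2970 * 0.6580
Result: 34.4114 kg


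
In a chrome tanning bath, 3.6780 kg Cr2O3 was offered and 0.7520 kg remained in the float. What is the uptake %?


Formula: Uptake = (offered - residual) / offered * 100
Substituting: Uptake = (3.6780 - 0.7520) / 3.6780 * 100
Result: 79.5541 %


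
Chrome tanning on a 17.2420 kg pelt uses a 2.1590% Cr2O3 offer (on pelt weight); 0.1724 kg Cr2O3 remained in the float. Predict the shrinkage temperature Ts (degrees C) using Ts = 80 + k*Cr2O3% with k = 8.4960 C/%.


Offered = pelt * offer_pct / 100 = 17.2420 * 2.1590 / 100 = 0.3723 kg
Uptake = offered - residual = 0.3723 - 0.1724 = 0.1999 kg
Cr2O3% on pelt = uptake / pelt * 100 = 0.1999 / 17.2420 * 100 = 1.1591 %
Ts = 80 + k * Cr2O3% = 80 + 8.4960 * 1.1591 = 89.8478 C


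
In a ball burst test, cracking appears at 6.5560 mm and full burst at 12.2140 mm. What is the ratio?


Formula: Ratio = crack / burst
Substituting: Ratio = 6.5560 / 12.2140
Result: 0.5368


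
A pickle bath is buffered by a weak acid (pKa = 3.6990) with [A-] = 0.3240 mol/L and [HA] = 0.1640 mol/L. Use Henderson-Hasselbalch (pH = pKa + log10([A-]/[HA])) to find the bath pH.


ratio = [A-] / [HA] = 0.3240 / 0.1640 = 1.9756
log10(ratio) = 0.2957
pH = pKa + log10(ratio) = 3.6990 + 0.2957 = 3.9947


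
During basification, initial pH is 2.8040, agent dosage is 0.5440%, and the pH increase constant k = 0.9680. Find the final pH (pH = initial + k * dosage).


Formula: pH_final = pH_initial + k * base_pct
Substituting: pH_final = 2.8040 + 0.9680 * 0.5440
Result: 3.3306


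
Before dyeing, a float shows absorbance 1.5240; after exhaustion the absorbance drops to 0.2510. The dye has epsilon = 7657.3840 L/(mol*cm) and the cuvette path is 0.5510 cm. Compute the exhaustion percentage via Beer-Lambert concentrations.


c_initial = A_i / (epsilon * l) = 1.5240 / (7657.3840 * 0.5510) = 3.6120e-04 mol/L
c_final = A_f / (epsilon * l) = 0.2510 / (7657.3840 * 0.5510) = 5.9490e-05 mol/L
Exhaustion = (c_initial - c_final) / c_initial * 100 = (3.6120e-04 - 5.9490e-05) / 3.6120e-04 * 100 = 83.5302 %


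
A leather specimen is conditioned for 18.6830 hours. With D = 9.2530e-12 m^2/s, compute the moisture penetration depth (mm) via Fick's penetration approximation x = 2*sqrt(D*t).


t = 18.6830 hr * 3600 = 67258.8000 s
D * t = 9.2530e-12 * 67258.8000 = 6.2235e-07
x = 2 * sqrt(D*t) = 2 * sqrt(6.2235e-07) = 0.00157778 m = 1.5778 mm


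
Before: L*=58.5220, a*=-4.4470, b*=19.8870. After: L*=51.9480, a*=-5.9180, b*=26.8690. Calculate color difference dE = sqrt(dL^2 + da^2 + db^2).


dL = -6.5740, da = -1.4710, db = 6.9820
dE = sqrt((-6.5740)^2 + (-1.4710)^2 + 6.9820^2) = 9.7020


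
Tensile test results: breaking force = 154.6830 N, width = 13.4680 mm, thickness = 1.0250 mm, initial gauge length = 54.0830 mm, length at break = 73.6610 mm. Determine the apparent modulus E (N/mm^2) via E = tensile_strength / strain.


TS = F / (w * t) = 154.6830 / (13.4680 * 1.0250) = 11.2051 N/mm^2
strain = (Lf - L0) / L0 = (73.6610 - 54.0830) / 54.0830 = 0.3620
E = TS / strain = 11.2051 / 0.3620 = 30.9534 N/mm^2


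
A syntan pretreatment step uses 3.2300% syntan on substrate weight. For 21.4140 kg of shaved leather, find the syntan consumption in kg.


Formula: Syntan = substrate * pct / 100
Substituting: Syntan = 21.4140 * 3.2300 / 100
Result: 0.6917 kg


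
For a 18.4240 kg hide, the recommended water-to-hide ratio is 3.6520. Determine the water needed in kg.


Formula: Water = hide_weight * ratio
Substituting: Water = 18.4240 * 3.6520
Result: 67.2844 kg


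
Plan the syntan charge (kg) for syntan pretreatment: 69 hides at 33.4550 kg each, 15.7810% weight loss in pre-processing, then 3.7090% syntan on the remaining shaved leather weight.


Total_raw = N * avg_wt = 69 * 33.4550 = 2308.3950 kg
Substrate = Total_raw * (1 - loss/100) = 2308.3950 * (1 - 15.7810/100) = 1944.1072 kg
Syntan = Substrate * pct / 100 = 1944.1072 * 3.7090 / 100 = 72.1069 kg


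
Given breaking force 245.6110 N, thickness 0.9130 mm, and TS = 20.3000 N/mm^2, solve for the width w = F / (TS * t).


Formula: w = F / (TS * t)
Substituting: w = 245.6110 / (20.3000 * 0.9130)
Result: 13.2520 mm


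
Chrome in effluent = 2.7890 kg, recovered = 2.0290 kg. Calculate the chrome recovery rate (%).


Formula: Recovery = recovered / input * 100
Substituting: Recovery = 2.0290 / 2.7890 * 100
Result: 72.7501 %


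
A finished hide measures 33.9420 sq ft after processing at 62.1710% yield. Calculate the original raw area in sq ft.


Formula: raw = finished * 100 / yield
Substituting: raw = 33.9420 * 100 / 62.1710
Result: 54.5946 sq ft


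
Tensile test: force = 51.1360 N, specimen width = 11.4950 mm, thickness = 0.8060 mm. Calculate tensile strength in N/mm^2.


Formula: TS = force / (width * thickness)
Substituting: TS = 51.1360 / (11.4950 * 0.8060)
Result: 5.5193 N/mm^2


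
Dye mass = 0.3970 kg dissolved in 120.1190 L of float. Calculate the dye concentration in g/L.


Formula: Conc = dye_mass(kg) / volume(L) * 1000
Substituting: Conc = 0.3970 / 120.1190 * 1000
Result: 3.3051 g/L


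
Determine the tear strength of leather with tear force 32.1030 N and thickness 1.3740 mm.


Formula: Tear strength = force / thickness
Substituting: Tear strength = 32.1030 / 1.3740
Result: 23.3646 N/mm


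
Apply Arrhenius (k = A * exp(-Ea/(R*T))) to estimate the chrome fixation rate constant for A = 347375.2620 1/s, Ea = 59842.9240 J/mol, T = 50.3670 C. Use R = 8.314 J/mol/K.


T_K = T_C + 273.15 = 50.3670 + 273.15 = 323.5170 K
exponent = -Ea / (R * T_K) = -59842.9240 / (8.314 * 323.5170) = -22.2488
k = A * exp(exponent) = 347375.2620 * exp(-22.2488) = 7.5559e-05 1/s


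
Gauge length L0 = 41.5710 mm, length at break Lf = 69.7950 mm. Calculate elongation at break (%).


Formula: Elongation = (Lf - L0) / L0 * 100
Substituting: Elongation = (69.7950 - 41.5710) / 41.5710 * 100
Result: 67.8935 %


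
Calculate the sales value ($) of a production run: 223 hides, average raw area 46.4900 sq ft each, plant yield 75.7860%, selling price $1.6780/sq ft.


Raw_total = N * avg_area = 223 * 46.4900 = 10367.2700 sq ft
Finished = Raw_total * yield / 100 = 10367.2700 * 75.7860 / 100 = 7856.9392 sq ft
Value = Finished * price = 7856.9392 * 1.6780 = 13183.9440 $


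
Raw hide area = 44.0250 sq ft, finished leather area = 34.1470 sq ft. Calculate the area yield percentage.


Formula: Yield = finished / raw * 100
Substituting: Yield = 34.1470 / 44.0250 * 100
Result: 77.5627 %


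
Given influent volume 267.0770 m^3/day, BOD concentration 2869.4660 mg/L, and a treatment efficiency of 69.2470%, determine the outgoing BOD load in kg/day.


Load_in = volume * conc / 1000 = 267.0770 * 2869.4660 / 1000 = 766.3684 kg/day
Removed = Load_in * eff / 100 = 766.3684 * 69.2470 / 100 = 530.6871 kg/day
Load_out = Load_in - Removed = 766.3684 - 530.6871 = 235.6813 kg/day


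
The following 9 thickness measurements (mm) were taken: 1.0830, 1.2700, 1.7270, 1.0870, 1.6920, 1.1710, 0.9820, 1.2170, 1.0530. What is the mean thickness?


Formula: Average = sum / n
Substituting: Average = 11.2820 / 9
Result: 1.2536 mm


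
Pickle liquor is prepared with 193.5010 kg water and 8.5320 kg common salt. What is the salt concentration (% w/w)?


Formula: Conc = salt / (water + salt) * 100
Substituting: Conc = 8.5320 / (193.5010 + 8.5320) * 100
Result: 4.2231 %


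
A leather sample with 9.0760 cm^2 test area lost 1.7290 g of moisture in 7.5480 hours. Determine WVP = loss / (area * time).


Formula: WVP = loss / (area * time)
Substituting: WVP = 1.7290 / (9.0760 * 7.5480)
Result: 0.0252388 g/(cm^2*hr)


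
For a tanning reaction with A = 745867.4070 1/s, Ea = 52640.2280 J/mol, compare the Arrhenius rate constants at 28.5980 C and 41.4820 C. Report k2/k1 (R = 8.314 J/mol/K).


T1 = 28.5980 + 273.15 = 301.7480 K; T2 = 41.4820 + 273.15 = 314.6320 K
k1 = A * exp(-Ea/(R*T1)) = 745867.4070 * exp(-52640.2280/(8.314*301.7480)) = 5.7537e-04 1/s
k2 = A * exp(-Ea/(R*T2)) = 745867.4070 * exp(-52640.2280/(8.314*314.6320)) = 0.00135866 1/s
k2/k1 = 0.00135866 / 5.7537e-04 = 2.3613


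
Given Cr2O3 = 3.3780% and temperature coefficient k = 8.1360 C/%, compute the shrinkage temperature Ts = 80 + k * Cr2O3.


Formula: Ts = 80 + k * Cr2O3
Substituting: Ts = 80 + 8.1360 * 3.3780
Result: 107.4834 C


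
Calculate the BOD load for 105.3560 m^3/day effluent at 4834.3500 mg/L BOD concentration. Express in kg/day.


Formula: BOD_load = volume * conc / 1000
Substituting: BOD_load = 105.3560 * 4834.3500 / 1000
Result: 509.3278 kg/day


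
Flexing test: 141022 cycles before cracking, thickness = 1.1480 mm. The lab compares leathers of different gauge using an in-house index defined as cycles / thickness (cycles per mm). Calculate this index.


Formula: Index = cycles / thickness
Substituting: Index = 141022 / 1.1480
Result: 122841.4634 cycles/mm


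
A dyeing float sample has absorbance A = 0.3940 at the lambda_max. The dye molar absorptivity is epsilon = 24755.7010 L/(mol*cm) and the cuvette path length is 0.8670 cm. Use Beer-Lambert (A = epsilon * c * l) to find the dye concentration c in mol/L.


Formula: c = A / (epsilon * l)
Substituting: c = 0.3940 / (24755.7010 * 0.8670)
Result: 1.8357e-05 mol/L


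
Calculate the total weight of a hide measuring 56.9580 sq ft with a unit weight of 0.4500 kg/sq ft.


Formula: Weight = area * weight_per_sqft
Substituting: Weight = 56.9580 * 0.4500
Result: 25.6311 kg


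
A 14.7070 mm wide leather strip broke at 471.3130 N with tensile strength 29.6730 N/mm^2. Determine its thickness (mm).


Formula: t = F / (TS * w)
Substituting: t = 471.3130 / (29.6730 * 14.7070)
Result: 1.0800 mm


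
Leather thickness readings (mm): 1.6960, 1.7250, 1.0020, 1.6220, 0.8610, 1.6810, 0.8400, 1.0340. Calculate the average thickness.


Formula: Average = sum / n
Substituting: Average = 10.4610 / 8
Result: 1.3076 mm


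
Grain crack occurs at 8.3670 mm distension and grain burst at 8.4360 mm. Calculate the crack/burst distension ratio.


Formula: Ratio = crack / burst
Substituting: Ratio = 8.3670 / 8.4360
Result: 0.9918


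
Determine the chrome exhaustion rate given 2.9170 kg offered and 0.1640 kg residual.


Formula: Uptake = (offered - residual) / offered * 100
Substituting: Uptake = (2.9170 - 0.1640) / 2.9170 * 100
Result: 94.3778 %


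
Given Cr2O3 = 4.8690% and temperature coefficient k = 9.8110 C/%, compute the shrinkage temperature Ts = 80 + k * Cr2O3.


Formula: Ts = 80 + k * Cr2O3
Substituting: Ts = 80 + 9.8110 * 4.8690
Result: 127.7698 C


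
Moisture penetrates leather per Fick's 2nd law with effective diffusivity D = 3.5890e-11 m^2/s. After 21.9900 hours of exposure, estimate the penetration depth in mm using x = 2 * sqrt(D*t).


t = 21.9900 hr * 3600 = 79164.0000 s
D * t = 3.5890e-11 * 79164.0000 = 2.8412e-06
x = 2 * sqrt(D*t) = 2 * sqrt(2.8412e-06) = 0.00337117 m = 3.3712 mm


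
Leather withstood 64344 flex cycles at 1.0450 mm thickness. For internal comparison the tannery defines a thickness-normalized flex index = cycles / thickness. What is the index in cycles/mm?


Formula: Index = cycles / thickness
Substituting: Index = 64344 / 1.0450
Result: 61573.2057 cycles/mm


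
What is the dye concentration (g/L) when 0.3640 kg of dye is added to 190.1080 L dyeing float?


Formula: Conc = dye_mass(kg) / volume(L) * 1000
Substituting: Conc = 0.3640 / 190.1080 * 1000
Result: 1.9147 g/L


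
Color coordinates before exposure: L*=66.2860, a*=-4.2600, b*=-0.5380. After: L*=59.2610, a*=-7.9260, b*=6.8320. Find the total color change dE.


dL = -7.0250, da = -3.6660, db = 7.3700
dE = sqrt((-7.0250)^2 + (-3.6660)^2 + 7.3700^2) = 10.8216


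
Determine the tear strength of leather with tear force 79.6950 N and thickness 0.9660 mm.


Formula: Tear strength = force / thickness
Substituting: Tear strength = 79.6950 / 0.9660
Result: 82.5000 N/mm


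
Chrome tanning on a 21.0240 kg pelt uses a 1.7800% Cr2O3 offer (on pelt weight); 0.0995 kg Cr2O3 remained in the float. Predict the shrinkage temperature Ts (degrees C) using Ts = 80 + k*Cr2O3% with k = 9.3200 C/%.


Offered = pelt * offer_pct / 100 = 21.0240 * 1.7800 / 100 = 0.3742 kg
Uptake = offered - residual = 0.3742 - 0.0995 = 0.2747 kg
Cr2O3% on pelt = uptake / pelt * 100 = 0.2747 / 21.0240 * 100 = 1.3067 %
Ts = 80 + k * Cr2O3% = 80 + 9.3200 * 1.3067 = 92.1787 C


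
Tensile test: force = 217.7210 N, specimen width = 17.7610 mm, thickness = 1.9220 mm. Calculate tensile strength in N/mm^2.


Formula: TS = force / (width * thickness)
Substituting: TS = 217.7210 / (17.7610 * 1.9220)
Result: 6.3779 N/mm^2


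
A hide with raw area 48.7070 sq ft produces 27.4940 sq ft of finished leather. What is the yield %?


Formula: Yield = finished / raw * 100
Substituting: Yield = 27.4940 / 48.7070 * 100
Result: 56.4477 %


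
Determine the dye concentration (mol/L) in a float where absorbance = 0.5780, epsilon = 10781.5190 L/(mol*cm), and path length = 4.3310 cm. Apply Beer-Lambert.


Formula: c = A / (epsilon * l)
Substituting: c = 0.5780 / (10781.5190 * 4.3310)
Result: 1.2378e-05 mol/L


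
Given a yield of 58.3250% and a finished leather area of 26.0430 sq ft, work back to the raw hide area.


Formula: raw = finished * 100 / yield
Substituting: raw = 26.0430 * 100 / 58.3250
Result: 44.6515 sq ft


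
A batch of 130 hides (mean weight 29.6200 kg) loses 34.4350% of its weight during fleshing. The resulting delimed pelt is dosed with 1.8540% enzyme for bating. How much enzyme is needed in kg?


Total_raw = N * avg_wt = 130 * 29.6200 = 3850.6000 kg
Substrate = Total_raw * (1 - loss/100) = 3850.6000 * (1 - 34.4350/100) = 2524.6459 kg
Enzyme = Substrate * pct / 100 = 2524.6459 * 1.8540 / 100 = 46.8069 kg


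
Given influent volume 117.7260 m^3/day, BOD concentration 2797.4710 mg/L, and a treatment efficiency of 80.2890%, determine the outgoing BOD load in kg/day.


Load_in = volume * conc / 1000 = 117.7260 * 2797.4710 / 1000 = 329.3351 kg/day
Removed = Load_in * eff / 100 = 329.3351 * 80.2890 / 100 = 264.4198 kg/day
Load_out = Load_in - Removed = 329.3351 - 264.4198 = 64.9152 kg/day


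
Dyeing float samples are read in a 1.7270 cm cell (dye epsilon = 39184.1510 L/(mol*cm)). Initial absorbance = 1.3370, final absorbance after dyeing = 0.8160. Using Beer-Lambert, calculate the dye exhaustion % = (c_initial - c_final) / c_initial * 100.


c_initial = A_i / (epsilon * l) = 1.3370 / (39184.1510 * 1.7270) = 1.9757e-05 mol/L
c_final = A_f / (epsilon * l) = 0.8160 / (39184.1510 * 1.7270) = 1.2058e-05 mol/L
Exhaustion = (c_initial - c_final) / c_initial * 100 = (1.9757e-05 - 1.2058e-05) / 1.9757e-05 * 100 = 38.9678 %


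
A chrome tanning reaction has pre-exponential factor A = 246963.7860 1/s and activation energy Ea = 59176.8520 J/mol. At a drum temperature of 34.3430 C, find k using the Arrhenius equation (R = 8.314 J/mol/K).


T_K = T_C + 273.15 = 34.3430 + 273.15 = 307.4930 K
exponent = -Ea / (R * T_K) = -59176.8520 / (8.314 * 307.4930) = -23.1476
k = A * exp(exponent) = 246963.7860 * exp(-23.1476) = 2.1865e-05 1/s


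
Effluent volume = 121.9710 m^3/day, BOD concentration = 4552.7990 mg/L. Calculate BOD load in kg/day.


Formula: BOD_load = volume * conc / 1000
Substituting: BOD_load = 121.9710 * 4552.7990 / 1000
Result: 555.3094 kg/day


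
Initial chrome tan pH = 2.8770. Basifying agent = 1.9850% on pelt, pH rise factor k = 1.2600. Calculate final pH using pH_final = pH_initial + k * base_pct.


Formula: pH_final = pH_initial + k * base_pct
Substituting: pH_final = 2.8770 + 1.2600 * 1.9850
Result: 5.3781


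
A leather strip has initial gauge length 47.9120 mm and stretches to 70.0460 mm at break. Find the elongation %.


Formula: Elongation = (Lf - L0) / L0 * 100
Substituting: Elongation = (70.0460 - 47.9120) / 47.9120 * 100
Result: 46.1972 %


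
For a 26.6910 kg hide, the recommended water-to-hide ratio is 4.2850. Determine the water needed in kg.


Formula: Water = hide_weight * ratio
Substituting: Water = 26.6910 * 4.2850
Result: 114.3709 kg


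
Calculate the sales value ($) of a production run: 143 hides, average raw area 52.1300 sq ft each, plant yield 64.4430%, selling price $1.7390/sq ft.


Raw_total = N * avg_area = 143 * 52.1300 = 7454.5900 sq ft
Finished = Raw_total * yield / 100 = 7454.5900 * 64.4430 / 100 = 4803.9614 sq ft
Value = Finished * price = 4803.9614 * 1.7390 = 8354.0889 $


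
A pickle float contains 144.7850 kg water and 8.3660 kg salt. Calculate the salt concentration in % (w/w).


Formula: Conc = salt / (water + salt) * 100
Substituting: Conc = 8.3660 / (144.7850 + 8.3660) * 100
Result: 5.4626 %


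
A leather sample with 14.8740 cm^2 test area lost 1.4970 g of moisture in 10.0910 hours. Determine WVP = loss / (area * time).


Formula: WVP = loss / (area * time)
Substituting: WVP = 1.4970 / (14.8740 * 10.0910)
Result: 0.00997378 g/(cm^2*hr)


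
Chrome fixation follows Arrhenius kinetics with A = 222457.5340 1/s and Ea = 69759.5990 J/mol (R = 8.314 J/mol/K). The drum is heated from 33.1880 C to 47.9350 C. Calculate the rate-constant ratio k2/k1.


T1 = 33.1880 + 273.15 = 306.3380 K; T2 = 47.9350 + 273.15 = 321.0850 K
k1 = A * exp(-Ea/(R*T1)) = 222457.5340 * exp(-69759.5990/(8.314*306.3380)) = 2.8307e-07 1/s
k2 = A * exp(-Ea/(R*T2)) = 222457.5340 * exp(-69759.5990/(8.314*321.0850)) = 9.9593e-07 1/s
k2/k1 = 9.9593e-07 / 2.8307e-07 = 3.5183


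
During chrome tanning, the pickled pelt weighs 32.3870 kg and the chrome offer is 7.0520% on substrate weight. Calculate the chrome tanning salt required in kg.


Formula: Chrome = substrate * pct / 100
Substituting: Chrome = 32.3870 * 7.0520 / 100
Result: 2.2839 kg


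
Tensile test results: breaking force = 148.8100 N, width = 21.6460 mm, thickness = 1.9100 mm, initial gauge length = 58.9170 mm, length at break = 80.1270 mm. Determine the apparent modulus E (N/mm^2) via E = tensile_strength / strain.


TS = F / (w * t) = 148.8100 / (21.6460 * 1.9100) = 3.5993 N/mm^2
strain = (Lf - L0) / L0 = (80.1270 - 58.9170) / 58.9170 = 0.3600
E = TS / strain = 3.5993 / 0.3600 = 9.9982 N/mm^2


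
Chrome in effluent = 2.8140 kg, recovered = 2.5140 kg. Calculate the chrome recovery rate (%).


Formula: Recovery = recovered / input * 100
Substituting: Recovery = 2.5140 / 2.8140 * 100
Result: 89.3390 %


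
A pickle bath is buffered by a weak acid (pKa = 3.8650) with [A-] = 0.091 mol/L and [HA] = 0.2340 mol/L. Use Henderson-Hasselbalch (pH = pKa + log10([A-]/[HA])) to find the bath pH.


ratio = [A-] / [HA] = 0.091 / 0.2340 = 0.3889
log10(ratio) = -0.4102
pH = pKa + log10(ratio) = 3.8650 - 0.4102 = 3.4548


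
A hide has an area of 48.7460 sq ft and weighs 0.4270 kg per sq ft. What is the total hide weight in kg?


Formula: Weight = area * weight_per_sqft
Substituting: Weight = 48.7460 * 0.4270
Result: 20.8145 kg


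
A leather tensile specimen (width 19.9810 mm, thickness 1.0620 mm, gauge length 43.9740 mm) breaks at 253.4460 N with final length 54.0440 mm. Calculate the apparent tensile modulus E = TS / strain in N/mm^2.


TS = F / (w * t) = 253.4460 / (19.9810 * 1.0620) = 11.9438 N/mm^2
strain = (Lf - L0) / L0 = (54.0440 - 43.9740) / 43.9740 = 0.2290
E = TS / strain = 11.9438 / 0.2290 = 52.1567 N/mm^2
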